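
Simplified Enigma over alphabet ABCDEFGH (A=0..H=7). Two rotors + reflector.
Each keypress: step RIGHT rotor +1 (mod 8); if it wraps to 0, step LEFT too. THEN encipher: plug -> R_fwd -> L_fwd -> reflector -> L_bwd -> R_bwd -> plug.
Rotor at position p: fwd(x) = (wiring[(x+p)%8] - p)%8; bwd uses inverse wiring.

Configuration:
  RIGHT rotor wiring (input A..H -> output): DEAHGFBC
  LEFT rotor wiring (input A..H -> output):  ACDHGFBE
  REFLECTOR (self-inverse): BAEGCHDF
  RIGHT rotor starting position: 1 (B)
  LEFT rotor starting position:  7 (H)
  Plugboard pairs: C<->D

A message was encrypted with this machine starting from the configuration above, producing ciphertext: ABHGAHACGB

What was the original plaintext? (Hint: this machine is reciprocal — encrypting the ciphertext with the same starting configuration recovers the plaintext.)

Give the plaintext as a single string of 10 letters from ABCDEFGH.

Char 1 ('A'): step: R->2, L=7; A->plug->A->R->G->L->G->refl->D->L'->C->R'->H->plug->H
Char 2 ('B'): step: R->3, L=7; B->plug->B->R->D->L->E->refl->C->L'->H->R'->E->plug->E
Char 3 ('H'): step: R->4, L=7; H->plug->H->R->D->L->E->refl->C->L'->H->R'->E->plug->E
Char 4 ('G'): step: R->5, L=7; G->plug->G->R->C->L->D->refl->G->L'->G->R'->D->plug->C
Char 5 ('A'): step: R->6, L=7; A->plug->A->R->D->L->E->refl->C->L'->H->R'->H->plug->H
Char 6 ('H'): step: R->7, L=7; H->plug->H->R->C->L->D->refl->G->L'->G->R'->G->plug->G
Char 7 ('A'): step: R->0, L->0 (L advanced); A->plug->A->R->D->L->H->refl->F->L'->F->R'->F->plug->F
Char 8 ('C'): step: R->1, L=0; C->plug->D->R->F->L->F->refl->H->L'->D->R'->A->plug->A
Char 9 ('G'): step: R->2, L=0; G->plug->G->R->B->L->C->refl->E->L'->H->R'->E->plug->E
Char 10 ('B'): step: R->3, L=0; B->plug->B->R->D->L->H->refl->F->L'->F->R'->H->plug->H

Answer: HEECHGFAEH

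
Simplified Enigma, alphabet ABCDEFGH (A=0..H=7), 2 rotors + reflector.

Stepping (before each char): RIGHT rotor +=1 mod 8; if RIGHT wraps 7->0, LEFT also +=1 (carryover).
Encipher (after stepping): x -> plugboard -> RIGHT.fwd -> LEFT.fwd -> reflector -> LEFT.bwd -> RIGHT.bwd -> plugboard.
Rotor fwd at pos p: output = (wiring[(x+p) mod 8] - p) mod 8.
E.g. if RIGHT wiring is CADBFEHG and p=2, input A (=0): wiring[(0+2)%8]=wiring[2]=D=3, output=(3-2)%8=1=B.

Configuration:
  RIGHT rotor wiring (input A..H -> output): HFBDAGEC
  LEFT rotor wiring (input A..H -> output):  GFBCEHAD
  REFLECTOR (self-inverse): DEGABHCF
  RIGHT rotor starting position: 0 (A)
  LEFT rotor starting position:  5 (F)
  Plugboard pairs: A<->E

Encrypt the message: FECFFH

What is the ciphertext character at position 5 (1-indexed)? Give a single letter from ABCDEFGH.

Char 1 ('F'): step: R->1, L=5; F->plug->F->R->D->L->B->refl->E->L'->F->R'->E->plug->A
Char 2 ('E'): step: R->2, L=5; E->plug->A->R->H->L->H->refl->F->L'->G->R'->C->plug->C
Char 3 ('C'): step: R->3, L=5; C->plug->C->R->D->L->B->refl->E->L'->F->R'->B->plug->B
Char 4 ('F'): step: R->4, L=5; F->plug->F->R->B->L->D->refl->A->L'->E->R'->A->plug->E
Char 5 ('F'): step: R->5, L=5; F->plug->F->R->E->L->A->refl->D->L'->B->R'->A->plug->E

E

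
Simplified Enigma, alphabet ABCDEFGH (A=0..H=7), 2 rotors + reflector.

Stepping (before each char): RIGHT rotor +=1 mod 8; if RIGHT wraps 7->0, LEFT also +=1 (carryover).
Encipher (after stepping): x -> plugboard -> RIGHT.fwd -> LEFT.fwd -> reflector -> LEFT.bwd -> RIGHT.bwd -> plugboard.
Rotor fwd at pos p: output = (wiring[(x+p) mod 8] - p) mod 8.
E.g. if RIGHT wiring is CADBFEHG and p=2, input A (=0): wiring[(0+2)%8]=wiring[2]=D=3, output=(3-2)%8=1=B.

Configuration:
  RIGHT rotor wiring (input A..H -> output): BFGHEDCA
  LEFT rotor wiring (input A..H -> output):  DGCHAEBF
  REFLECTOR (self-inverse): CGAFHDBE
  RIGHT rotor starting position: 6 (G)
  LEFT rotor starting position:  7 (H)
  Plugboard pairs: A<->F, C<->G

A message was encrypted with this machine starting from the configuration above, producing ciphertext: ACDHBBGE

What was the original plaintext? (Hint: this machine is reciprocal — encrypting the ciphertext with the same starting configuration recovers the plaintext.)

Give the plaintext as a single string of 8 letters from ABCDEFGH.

Char 1 ('A'): step: R->7, L=7; A->plug->F->R->F->L->B->refl->G->L'->A->R'->E->plug->E
Char 2 ('C'): step: R->0, L->0 (L advanced); C->plug->G->R->C->L->C->refl->A->L'->E->R'->E->plug->E
Char 3 ('D'): step: R->1, L=0; D->plug->D->R->D->L->H->refl->E->L'->F->R'->B->plug->B
Char 4 ('H'): step: R->2, L=0; H->plug->H->R->D->L->H->refl->E->L'->F->R'->B->plug->B
Char 5 ('B'): step: R->3, L=0; B->plug->B->R->B->L->G->refl->B->L'->G->R'->F->plug->A
Char 6 ('B'): step: R->4, L=0; B->plug->B->R->H->L->F->refl->D->L'->A->R'->A->plug->F
Char 7 ('G'): step: R->5, L=0; G->plug->C->R->D->L->H->refl->E->L'->F->R'->B->plug->B
Char 8 ('E'): step: R->6, L=0; E->plug->E->R->A->L->D->refl->F->L'->H->R'->D->plug->D

Answer: EEBBAFBD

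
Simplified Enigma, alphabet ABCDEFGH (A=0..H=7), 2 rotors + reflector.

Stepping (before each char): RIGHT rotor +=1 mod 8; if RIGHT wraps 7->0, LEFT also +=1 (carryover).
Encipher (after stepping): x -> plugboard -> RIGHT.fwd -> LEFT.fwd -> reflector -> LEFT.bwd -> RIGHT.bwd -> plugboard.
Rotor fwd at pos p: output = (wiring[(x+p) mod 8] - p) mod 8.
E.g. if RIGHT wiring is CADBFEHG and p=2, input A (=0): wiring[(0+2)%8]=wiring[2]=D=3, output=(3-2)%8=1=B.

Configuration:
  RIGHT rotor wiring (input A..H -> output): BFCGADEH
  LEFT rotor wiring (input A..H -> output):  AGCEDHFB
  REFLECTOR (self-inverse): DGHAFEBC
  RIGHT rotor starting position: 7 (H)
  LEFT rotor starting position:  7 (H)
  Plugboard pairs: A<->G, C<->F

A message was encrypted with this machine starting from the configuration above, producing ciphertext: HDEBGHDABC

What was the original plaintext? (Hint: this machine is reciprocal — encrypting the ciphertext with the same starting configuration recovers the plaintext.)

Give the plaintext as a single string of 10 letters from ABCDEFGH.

Char 1 ('H'): step: R->0, L->0 (L advanced); H->plug->H->R->H->L->B->refl->G->L'->B->R'->A->plug->G
Char 2 ('D'): step: R->1, L=0; D->plug->D->R->H->L->B->refl->G->L'->B->R'->B->plug->B
Char 3 ('E'): step: R->2, L=0; E->plug->E->R->C->L->C->refl->H->L'->F->R'->F->plug->C
Char 4 ('B'): step: R->3, L=0; B->plug->B->R->F->L->H->refl->C->L'->C->R'->G->plug->A
Char 5 ('G'): step: R->4, L=0; G->plug->A->R->E->L->D->refl->A->L'->A->R'->C->plug->F
Char 6 ('H'): step: R->5, L=0; H->plug->H->R->D->L->E->refl->F->L'->G->R'->A->plug->G
Char 7 ('D'): step: R->6, L=0; D->plug->D->R->H->L->B->refl->G->L'->B->R'->B->plug->B
Char 8 ('A'): step: R->7, L=0; A->plug->G->R->E->L->D->refl->A->L'->A->R'->A->plug->G
Char 9 ('B'): step: R->0, L->1 (L advanced); B->plug->B->R->F->L->E->refl->F->L'->A->R'->E->plug->E
Char 10 ('C'): step: R->1, L=1; C->plug->F->R->D->L->C->refl->H->L'->H->R'->D->plug->D

Answer: GBCAFGBGED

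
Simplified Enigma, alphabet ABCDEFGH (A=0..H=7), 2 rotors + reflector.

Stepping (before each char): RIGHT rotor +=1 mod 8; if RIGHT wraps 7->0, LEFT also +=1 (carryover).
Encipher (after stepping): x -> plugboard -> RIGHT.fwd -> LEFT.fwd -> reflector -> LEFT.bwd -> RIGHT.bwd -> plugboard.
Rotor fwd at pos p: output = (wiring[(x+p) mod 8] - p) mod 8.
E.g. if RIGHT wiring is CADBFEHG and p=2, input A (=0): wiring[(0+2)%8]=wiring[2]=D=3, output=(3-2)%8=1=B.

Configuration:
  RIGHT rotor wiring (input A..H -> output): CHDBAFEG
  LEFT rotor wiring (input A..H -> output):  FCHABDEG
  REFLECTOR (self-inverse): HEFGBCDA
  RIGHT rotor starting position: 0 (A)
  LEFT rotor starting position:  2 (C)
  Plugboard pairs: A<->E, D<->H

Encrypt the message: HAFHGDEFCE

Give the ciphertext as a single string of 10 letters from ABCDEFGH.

Answer: BBCGEGAAGF

Derivation:
Char 1 ('H'): step: R->1, L=2; H->plug->D->R->H->L->A->refl->H->L'->C->R'->B->plug->B
Char 2 ('A'): step: R->2, L=2; A->plug->E->R->C->L->H->refl->A->L'->H->R'->B->plug->B
Char 3 ('F'): step: R->3, L=2; F->plug->F->R->H->L->A->refl->H->L'->C->R'->C->plug->C
Char 4 ('H'): step: R->4, L=2; H->plug->D->R->C->L->H->refl->A->L'->H->R'->G->plug->G
Char 5 ('G'): step: R->5, L=2; G->plug->G->R->E->L->C->refl->F->L'->A->R'->A->plug->E
Char 6 ('D'): step: R->6, L=2; D->plug->H->R->H->L->A->refl->H->L'->C->R'->G->plug->G
Char 7 ('E'): step: R->7, L=2; E->plug->A->R->H->L->A->refl->H->L'->C->R'->E->plug->A
Char 8 ('F'): step: R->0, L->3 (L advanced); F->plug->F->R->F->L->C->refl->F->L'->A->R'->E->plug->A
Char 9 ('C'): step: R->1, L=3; C->plug->C->R->A->L->F->refl->C->L'->F->R'->G->plug->G
Char 10 ('E'): step: R->2, L=3; E->plug->A->R->B->L->G->refl->D->L'->E->R'->F->plug->F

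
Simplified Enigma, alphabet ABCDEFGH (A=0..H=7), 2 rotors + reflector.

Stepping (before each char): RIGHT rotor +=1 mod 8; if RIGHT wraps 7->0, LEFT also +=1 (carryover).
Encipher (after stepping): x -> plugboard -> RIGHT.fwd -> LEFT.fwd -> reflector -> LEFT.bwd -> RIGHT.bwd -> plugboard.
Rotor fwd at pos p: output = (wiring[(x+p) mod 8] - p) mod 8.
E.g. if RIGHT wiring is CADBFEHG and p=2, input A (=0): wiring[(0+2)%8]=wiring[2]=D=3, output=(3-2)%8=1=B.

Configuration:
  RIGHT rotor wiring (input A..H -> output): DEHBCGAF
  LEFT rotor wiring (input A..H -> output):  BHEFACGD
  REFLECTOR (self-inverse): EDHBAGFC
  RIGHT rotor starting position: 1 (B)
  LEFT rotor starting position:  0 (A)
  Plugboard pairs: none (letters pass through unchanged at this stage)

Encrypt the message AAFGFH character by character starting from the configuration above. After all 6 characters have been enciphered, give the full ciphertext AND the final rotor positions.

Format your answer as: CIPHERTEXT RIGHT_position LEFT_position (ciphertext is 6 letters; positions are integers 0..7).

Char 1 ('A'): step: R->2, L=0; A->plug->A->R->F->L->C->refl->H->L'->B->R'->G->plug->G
Char 2 ('A'): step: R->3, L=0; A->plug->A->R->G->L->G->refl->F->L'->D->R'->C->plug->C
Char 3 ('F'): step: R->4, L=0; F->plug->F->R->A->L->B->refl->D->L'->H->R'->E->plug->E
Char 4 ('G'): step: R->5, L=0; G->plug->G->R->E->L->A->refl->E->L'->C->R'->F->plug->F
Char 5 ('F'): step: R->6, L=0; F->plug->F->R->D->L->F->refl->G->L'->G->R'->D->plug->D
Char 6 ('H'): step: R->7, L=0; H->plug->H->R->B->L->H->refl->C->L'->F->R'->C->plug->C
Final: ciphertext=GCEFDC, RIGHT=7, LEFT=0

Answer: GCEFDC 7 0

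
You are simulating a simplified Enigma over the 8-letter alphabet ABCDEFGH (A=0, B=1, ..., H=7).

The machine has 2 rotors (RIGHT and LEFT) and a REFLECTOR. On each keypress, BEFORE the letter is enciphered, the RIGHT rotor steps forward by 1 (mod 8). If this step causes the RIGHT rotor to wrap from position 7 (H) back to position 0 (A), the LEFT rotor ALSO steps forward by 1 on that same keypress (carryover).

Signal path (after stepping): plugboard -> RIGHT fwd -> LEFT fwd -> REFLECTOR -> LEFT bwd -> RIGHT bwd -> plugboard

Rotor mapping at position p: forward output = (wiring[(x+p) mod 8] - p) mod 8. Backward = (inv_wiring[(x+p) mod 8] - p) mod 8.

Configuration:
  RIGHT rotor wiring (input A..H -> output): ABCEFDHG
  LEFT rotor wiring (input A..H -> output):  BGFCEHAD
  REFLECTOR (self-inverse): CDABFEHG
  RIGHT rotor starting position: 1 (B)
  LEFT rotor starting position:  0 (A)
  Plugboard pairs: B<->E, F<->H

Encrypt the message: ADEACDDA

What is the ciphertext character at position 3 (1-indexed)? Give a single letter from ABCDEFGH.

Char 1 ('A'): step: R->2, L=0; A->plug->A->R->A->L->B->refl->D->L'->H->R'->H->plug->F
Char 2 ('D'): step: R->3, L=0; D->plug->D->R->E->L->E->refl->F->L'->C->R'->B->plug->E
Char 3 ('E'): step: R->4, L=0; E->plug->B->R->H->L->D->refl->B->L'->A->R'->H->plug->F

F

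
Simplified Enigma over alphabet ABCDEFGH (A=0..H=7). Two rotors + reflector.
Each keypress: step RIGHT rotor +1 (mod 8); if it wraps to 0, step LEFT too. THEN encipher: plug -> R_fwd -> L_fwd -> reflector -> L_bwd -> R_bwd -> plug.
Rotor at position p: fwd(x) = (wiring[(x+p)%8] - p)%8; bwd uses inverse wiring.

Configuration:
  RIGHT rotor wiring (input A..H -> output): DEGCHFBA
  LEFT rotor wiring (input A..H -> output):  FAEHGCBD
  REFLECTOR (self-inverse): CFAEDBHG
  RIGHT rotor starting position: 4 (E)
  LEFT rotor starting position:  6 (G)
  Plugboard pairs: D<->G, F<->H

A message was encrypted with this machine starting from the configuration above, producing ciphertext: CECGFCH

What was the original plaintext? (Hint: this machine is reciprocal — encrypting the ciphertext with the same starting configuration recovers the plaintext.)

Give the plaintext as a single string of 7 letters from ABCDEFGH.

Answer: GFAAADG

Derivation:
Char 1 ('C'): step: R->5, L=6; C->plug->C->R->D->L->C->refl->A->L'->G->R'->D->plug->G
Char 2 ('E'): step: R->6, L=6; E->plug->E->R->A->L->D->refl->E->L'->H->R'->H->plug->F
Char 3 ('C'): step: R->7, L=6; C->plug->C->R->F->L->B->refl->F->L'->B->R'->A->plug->A
Char 4 ('G'): step: R->0, L->7 (L advanced); G->plug->D->R->C->L->B->refl->F->L'->D->R'->A->plug->A
Char 5 ('F'): step: R->1, L=7; F->plug->H->R->C->L->B->refl->F->L'->D->R'->A->plug->A
Char 6 ('C'): step: R->2, L=7; C->plug->C->R->F->L->H->refl->G->L'->B->R'->G->plug->D
Char 7 ('H'): step: R->3, L=7; H->plug->F->R->A->L->E->refl->D->L'->G->R'->D->plug->G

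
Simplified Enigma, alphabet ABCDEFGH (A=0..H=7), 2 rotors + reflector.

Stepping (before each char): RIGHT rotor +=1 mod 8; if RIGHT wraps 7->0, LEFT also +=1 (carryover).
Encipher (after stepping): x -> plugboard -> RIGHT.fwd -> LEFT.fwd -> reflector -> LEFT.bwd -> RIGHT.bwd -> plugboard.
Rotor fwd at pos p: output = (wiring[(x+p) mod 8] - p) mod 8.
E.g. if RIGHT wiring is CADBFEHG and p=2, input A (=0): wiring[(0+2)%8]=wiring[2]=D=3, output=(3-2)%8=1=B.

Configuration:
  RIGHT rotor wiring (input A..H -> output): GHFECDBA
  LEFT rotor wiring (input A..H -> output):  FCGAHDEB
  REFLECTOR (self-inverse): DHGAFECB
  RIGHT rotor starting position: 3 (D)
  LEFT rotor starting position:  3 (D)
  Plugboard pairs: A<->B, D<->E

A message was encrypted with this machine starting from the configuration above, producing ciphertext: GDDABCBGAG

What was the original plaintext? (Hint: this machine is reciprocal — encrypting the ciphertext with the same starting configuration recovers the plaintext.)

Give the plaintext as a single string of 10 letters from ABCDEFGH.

Answer: HGAHCGDBFC

Derivation:
Char 1 ('G'): step: R->4, L=3; G->plug->G->R->B->L->E->refl->F->L'->A->R'->H->plug->H
Char 2 ('D'): step: R->5, L=3; D->plug->E->R->C->L->A->refl->D->L'->H->R'->G->plug->G
Char 3 ('D'): step: R->6, L=3; D->plug->E->R->H->L->D->refl->A->L'->C->R'->B->plug->A
Char 4 ('A'): step: R->7, L=3; A->plug->B->R->H->L->D->refl->A->L'->C->R'->H->plug->H
Char 5 ('B'): step: R->0, L->4 (L advanced); B->plug->A->R->G->L->C->refl->G->L'->F->R'->C->plug->C
Char 6 ('C'): step: R->1, L=4; C->plug->C->R->D->L->F->refl->E->L'->H->R'->G->plug->G
Char 7 ('B'): step: R->2, L=4; B->plug->A->R->D->L->F->refl->E->L'->H->R'->E->plug->D
Char 8 ('G'): step: R->3, L=4; G->plug->G->R->E->L->B->refl->H->L'->B->R'->A->plug->B
Char 9 ('A'): step: R->4, L=4; A->plug->B->R->H->L->E->refl->F->L'->D->R'->F->plug->F
Char 10 ('G'): step: R->5, L=4; G->plug->G->R->H->L->E->refl->F->L'->D->R'->C->plug->C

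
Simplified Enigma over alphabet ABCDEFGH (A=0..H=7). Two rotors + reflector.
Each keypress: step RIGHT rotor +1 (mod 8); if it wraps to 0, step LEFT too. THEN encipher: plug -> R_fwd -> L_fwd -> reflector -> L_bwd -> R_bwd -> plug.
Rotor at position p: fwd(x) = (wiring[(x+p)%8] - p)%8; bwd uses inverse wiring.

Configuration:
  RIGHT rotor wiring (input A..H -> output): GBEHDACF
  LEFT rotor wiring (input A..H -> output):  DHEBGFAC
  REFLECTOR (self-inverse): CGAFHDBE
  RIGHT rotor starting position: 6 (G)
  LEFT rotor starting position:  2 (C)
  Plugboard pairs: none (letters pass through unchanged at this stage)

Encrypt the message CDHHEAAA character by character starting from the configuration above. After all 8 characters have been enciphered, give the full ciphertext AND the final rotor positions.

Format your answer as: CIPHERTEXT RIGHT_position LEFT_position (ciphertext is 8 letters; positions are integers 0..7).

Char 1 ('C'): step: R->7, L=2; C->plug->C->R->C->L->E->refl->H->L'->B->R'->G->plug->G
Char 2 ('D'): step: R->0, L->3 (L advanced); D->plug->D->R->H->L->B->refl->G->L'->A->R'->F->plug->F
Char 3 ('H'): step: R->1, L=3; H->plug->H->R->F->L->A->refl->C->L'->C->R'->D->plug->D
Char 4 ('H'): step: R->2, L=3; H->plug->H->R->H->L->B->refl->G->L'->A->R'->E->plug->E
Char 5 ('E'): step: R->3, L=3; E->plug->E->R->C->L->C->refl->A->L'->F->R'->C->plug->C
Char 6 ('A'): step: R->4, L=3; A->plug->A->R->H->L->B->refl->G->L'->A->R'->G->plug->G
Char 7 ('A'): step: R->5, L=3; A->plug->A->R->D->L->F->refl->D->L'->B->R'->D->plug->D
Char 8 ('A'): step: R->6, L=3; A->plug->A->R->E->L->H->refl->E->L'->G->R'->E->plug->E
Final: ciphertext=GFDECGDE, RIGHT=6, LEFT=3

Answer: GFDECGDE 6 3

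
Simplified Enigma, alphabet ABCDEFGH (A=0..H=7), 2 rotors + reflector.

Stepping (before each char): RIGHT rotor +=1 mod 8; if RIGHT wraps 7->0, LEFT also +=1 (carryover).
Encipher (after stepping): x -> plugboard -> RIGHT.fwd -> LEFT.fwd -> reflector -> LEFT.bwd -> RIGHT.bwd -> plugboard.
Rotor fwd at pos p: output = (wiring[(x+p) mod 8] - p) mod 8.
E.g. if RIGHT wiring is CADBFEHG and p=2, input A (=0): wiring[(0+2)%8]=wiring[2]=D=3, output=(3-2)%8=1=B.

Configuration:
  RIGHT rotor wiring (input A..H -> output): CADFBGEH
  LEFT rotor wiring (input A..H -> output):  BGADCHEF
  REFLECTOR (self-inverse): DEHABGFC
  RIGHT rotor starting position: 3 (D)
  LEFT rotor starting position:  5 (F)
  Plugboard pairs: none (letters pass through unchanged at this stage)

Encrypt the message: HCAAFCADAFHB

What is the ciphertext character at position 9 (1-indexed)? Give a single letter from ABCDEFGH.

Char 1 ('H'): step: R->4, L=5; H->plug->H->R->B->L->H->refl->C->L'->A->R'->C->plug->C
Char 2 ('C'): step: R->5, L=5; C->plug->C->R->C->L->A->refl->D->L'->F->R'->D->plug->D
Char 3 ('A'): step: R->6, L=5; A->plug->A->R->G->L->G->refl->F->L'->H->R'->F->plug->F
Char 4 ('A'): step: R->7, L=5; A->plug->A->R->A->L->C->refl->H->L'->B->R'->C->plug->C
Char 5 ('F'): step: R->0, L->6 (L advanced); F->plug->F->R->G->L->E->refl->B->L'->H->R'->H->plug->H
Char 6 ('C'): step: R->1, L=6; C->plug->C->R->E->L->C->refl->H->L'->B->R'->H->plug->H
Char 7 ('A'): step: R->2, L=6; A->plug->A->R->B->L->H->refl->C->L'->E->R'->D->plug->D
Char 8 ('D'): step: R->3, L=6; D->plug->D->R->B->L->H->refl->C->L'->E->R'->E->plug->E
Char 9 ('A'): step: R->4, L=6; A->plug->A->R->F->L->F->refl->G->L'->A->R'->C->plug->C

C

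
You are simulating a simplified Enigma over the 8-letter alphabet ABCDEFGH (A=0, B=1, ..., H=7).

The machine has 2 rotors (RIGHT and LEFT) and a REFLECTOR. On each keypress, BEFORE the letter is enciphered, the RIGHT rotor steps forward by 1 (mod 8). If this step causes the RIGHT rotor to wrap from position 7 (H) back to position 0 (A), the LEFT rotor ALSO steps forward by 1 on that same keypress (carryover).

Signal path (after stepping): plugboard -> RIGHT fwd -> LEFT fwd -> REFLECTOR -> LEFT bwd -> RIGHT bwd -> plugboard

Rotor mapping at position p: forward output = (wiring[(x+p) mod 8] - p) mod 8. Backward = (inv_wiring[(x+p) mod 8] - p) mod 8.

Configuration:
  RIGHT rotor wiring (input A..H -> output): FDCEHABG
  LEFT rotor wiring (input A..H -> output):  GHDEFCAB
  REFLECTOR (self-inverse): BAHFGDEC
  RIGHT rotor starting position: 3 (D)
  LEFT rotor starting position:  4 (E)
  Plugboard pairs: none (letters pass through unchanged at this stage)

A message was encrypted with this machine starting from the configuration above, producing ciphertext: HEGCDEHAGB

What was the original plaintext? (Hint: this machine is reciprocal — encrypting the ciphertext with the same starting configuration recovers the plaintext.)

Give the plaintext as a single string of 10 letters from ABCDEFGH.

Answer: FBHBHCAGBE

Derivation:
Char 1 ('H'): step: R->4, L=4; H->plug->H->R->A->L->B->refl->A->L'->H->R'->F->plug->F
Char 2 ('E'): step: R->5, L=4; E->plug->E->R->G->L->H->refl->C->L'->E->R'->B->plug->B
Char 3 ('G'): step: R->6, L=4; G->plug->G->R->B->L->G->refl->E->L'->C->R'->H->plug->H
Char 4 ('C'): step: R->7, L=4; C->plug->C->R->E->L->C->refl->H->L'->G->R'->B->plug->B
Char 5 ('D'): step: R->0, L->5 (L advanced); D->plug->D->R->E->L->C->refl->H->L'->G->R'->H->plug->H
Char 6 ('E'): step: R->1, L=5; E->plug->E->R->H->L->A->refl->B->L'->D->R'->C->plug->C
Char 7 ('H'): step: R->2, L=5; H->plug->H->R->B->L->D->refl->F->L'->A->R'->A->plug->A
Char 8 ('A'): step: R->3, L=5; A->plug->A->R->B->L->D->refl->F->L'->A->R'->G->plug->G
Char 9 ('G'): step: R->4, L=5; G->plug->G->R->G->L->H->refl->C->L'->E->R'->B->plug->B
Char 10 ('B'): step: R->5, L=5; B->plug->B->R->E->L->C->refl->H->L'->G->R'->E->plug->E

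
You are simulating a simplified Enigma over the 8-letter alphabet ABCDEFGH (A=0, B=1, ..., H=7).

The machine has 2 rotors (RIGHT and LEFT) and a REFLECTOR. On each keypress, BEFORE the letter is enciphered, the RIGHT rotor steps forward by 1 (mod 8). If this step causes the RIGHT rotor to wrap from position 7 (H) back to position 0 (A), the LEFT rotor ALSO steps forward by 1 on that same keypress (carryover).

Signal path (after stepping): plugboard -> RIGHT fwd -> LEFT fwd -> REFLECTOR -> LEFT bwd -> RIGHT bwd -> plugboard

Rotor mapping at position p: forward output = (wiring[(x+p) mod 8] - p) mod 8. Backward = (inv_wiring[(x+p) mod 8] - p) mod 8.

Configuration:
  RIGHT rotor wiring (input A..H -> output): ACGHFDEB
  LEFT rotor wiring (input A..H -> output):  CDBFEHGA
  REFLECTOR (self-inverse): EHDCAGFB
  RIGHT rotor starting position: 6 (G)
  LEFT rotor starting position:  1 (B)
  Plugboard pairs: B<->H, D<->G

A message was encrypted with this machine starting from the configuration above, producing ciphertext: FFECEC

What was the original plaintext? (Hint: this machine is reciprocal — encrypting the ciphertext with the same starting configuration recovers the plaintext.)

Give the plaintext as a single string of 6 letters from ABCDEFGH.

Answer: GEAHAH

Derivation:
Char 1 ('F'): step: R->7, L=1; F->plug->F->R->G->L->H->refl->B->L'->H->R'->D->plug->G
Char 2 ('F'): step: R->0, L->2 (L advanced); F->plug->F->R->D->L->F->refl->G->L'->F->R'->E->plug->E
Char 3 ('E'): step: R->1, L=2; E->plug->E->R->C->L->C->refl->D->L'->B->R'->A->plug->A
Char 4 ('C'): step: R->2, L=2; C->plug->C->R->D->L->F->refl->G->L'->F->R'->B->plug->H
Char 5 ('E'): step: R->3, L=2; E->plug->E->R->G->L->A->refl->E->L'->E->R'->A->plug->A
Char 6 ('C'): step: R->4, L=2; C->plug->C->R->A->L->H->refl->B->L'->H->R'->B->plug->H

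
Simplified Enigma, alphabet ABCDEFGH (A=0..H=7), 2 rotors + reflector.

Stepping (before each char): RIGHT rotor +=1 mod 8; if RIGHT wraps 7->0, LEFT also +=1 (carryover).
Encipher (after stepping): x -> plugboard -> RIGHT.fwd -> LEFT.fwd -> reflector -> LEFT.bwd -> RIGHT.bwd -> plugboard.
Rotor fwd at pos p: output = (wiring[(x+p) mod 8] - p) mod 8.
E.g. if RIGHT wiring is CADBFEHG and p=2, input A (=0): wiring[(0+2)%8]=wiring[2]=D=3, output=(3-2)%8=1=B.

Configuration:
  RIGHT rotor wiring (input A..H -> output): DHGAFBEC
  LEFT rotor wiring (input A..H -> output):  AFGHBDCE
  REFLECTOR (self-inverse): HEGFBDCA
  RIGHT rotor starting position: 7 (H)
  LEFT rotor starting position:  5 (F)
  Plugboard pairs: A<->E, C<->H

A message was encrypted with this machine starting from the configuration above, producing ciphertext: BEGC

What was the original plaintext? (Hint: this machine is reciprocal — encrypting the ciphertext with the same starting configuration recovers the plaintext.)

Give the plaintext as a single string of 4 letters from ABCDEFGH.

Char 1 ('B'): step: R->0, L->6 (L advanced); B->plug->B->R->H->L->F->refl->D->L'->G->R'->C->plug->H
Char 2 ('E'): step: R->1, L=6; E->plug->A->R->G->L->D->refl->F->L'->H->R'->C->plug->H
Char 3 ('G'): step: R->2, L=6; G->plug->G->R->B->L->G->refl->C->L'->C->R'->E->plug->A
Char 4 ('C'): step: R->3, L=6; C->plug->H->R->D->L->H->refl->A->L'->E->R'->G->plug->G

Answer: HHAG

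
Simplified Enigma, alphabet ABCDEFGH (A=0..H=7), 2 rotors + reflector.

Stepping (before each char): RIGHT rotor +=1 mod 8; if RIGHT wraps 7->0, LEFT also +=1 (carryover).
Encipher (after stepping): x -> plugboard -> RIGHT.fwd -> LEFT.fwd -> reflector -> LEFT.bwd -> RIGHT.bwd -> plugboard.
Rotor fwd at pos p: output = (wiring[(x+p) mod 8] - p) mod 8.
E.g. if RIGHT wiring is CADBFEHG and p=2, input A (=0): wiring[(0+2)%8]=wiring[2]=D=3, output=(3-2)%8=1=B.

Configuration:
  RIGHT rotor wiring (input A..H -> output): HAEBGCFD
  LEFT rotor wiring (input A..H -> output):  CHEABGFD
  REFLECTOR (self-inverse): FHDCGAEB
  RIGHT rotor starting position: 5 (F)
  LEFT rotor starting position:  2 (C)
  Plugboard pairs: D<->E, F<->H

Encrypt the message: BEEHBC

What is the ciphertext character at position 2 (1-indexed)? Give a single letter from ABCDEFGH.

Char 1 ('B'): step: R->6, L=2; B->plug->B->R->F->L->B->refl->H->L'->C->R'->D->plug->E
Char 2 ('E'): step: R->7, L=2; E->plug->D->R->F->L->B->refl->H->L'->C->R'->E->plug->D

D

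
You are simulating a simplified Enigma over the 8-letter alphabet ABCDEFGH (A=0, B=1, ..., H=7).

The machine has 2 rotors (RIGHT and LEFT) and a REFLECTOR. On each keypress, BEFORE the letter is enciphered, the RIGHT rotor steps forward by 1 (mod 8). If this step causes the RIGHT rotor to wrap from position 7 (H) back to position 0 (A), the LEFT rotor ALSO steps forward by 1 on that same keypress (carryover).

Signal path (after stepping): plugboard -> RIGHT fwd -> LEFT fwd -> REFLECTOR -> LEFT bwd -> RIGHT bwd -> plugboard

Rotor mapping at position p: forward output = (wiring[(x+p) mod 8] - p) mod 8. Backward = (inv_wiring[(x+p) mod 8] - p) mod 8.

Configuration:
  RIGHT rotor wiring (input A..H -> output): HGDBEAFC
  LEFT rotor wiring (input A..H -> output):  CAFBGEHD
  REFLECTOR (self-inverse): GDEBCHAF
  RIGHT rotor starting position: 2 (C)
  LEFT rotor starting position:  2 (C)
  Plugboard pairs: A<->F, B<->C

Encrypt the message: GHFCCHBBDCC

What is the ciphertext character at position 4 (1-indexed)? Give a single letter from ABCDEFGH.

Char 1 ('G'): step: R->3, L=2; G->plug->G->R->D->L->C->refl->E->L'->C->R'->D->plug->D
Char 2 ('H'): step: R->4, L=2; H->plug->H->R->F->L->B->refl->D->L'->A->R'->A->plug->F
Char 3 ('F'): step: R->5, L=2; F->plug->A->R->D->L->C->refl->E->L'->C->R'->D->plug->D
Char 4 ('C'): step: R->6, L=2; C->plug->B->R->E->L->F->refl->H->L'->B->R'->C->plug->B

B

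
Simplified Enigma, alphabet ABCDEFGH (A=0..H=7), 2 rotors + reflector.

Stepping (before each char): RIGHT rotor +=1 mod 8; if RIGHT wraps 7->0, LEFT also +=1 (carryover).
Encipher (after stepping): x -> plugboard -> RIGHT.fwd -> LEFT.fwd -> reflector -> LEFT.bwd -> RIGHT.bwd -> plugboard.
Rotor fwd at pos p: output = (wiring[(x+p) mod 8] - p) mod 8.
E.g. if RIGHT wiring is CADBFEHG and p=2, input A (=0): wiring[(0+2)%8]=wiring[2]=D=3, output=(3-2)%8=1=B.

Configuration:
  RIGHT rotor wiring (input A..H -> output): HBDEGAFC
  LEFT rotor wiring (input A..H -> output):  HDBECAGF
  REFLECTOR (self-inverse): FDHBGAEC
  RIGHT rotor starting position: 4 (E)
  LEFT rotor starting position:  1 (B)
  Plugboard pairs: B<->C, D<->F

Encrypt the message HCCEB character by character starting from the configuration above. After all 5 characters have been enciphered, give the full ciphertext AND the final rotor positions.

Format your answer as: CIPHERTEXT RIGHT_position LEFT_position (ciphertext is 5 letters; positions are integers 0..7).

Char 1 ('H'): step: R->5, L=1; H->plug->H->R->B->L->A->refl->F->L'->F->R'->C->plug->B
Char 2 ('C'): step: R->6, L=1; C->plug->B->R->E->L->H->refl->C->L'->A->R'->G->plug->G
Char 3 ('C'): step: R->7, L=1; C->plug->B->R->A->L->C->refl->H->L'->E->R'->D->plug->F
Char 4 ('E'): step: R->0, L->2 (L advanced); E->plug->E->R->G->L->F->refl->A->L'->C->R'->H->plug->H
Char 5 ('B'): step: R->1, L=2; B->plug->C->R->D->L->G->refl->E->L'->E->R'->F->plug->D
Final: ciphertext=BGFHD, RIGHT=1, LEFT=2

Answer: BGFHD 1 2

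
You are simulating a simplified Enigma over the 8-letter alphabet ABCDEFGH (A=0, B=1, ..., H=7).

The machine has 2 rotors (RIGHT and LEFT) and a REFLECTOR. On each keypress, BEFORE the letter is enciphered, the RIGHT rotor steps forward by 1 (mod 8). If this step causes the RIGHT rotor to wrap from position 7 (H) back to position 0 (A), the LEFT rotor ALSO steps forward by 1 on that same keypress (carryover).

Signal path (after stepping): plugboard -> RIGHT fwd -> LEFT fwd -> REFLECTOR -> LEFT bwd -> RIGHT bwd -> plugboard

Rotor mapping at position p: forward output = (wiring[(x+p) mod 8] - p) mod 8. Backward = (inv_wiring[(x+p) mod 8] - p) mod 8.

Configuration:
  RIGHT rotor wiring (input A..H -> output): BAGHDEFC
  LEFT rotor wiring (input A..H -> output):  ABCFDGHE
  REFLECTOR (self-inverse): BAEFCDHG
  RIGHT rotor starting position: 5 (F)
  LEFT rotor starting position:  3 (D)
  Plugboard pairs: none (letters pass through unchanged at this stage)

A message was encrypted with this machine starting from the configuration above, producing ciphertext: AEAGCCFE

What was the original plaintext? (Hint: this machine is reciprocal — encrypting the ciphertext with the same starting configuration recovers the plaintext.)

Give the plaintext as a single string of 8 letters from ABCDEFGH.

Answer: HAFFAACA

Derivation:
Char 1 ('A'): step: R->6, L=3; A->plug->A->R->H->L->H->refl->G->L'->G->R'->H->plug->H
Char 2 ('E'): step: R->7, L=3; E->plug->E->R->A->L->C->refl->E->L'->D->R'->A->plug->A
Char 3 ('A'): step: R->0, L->4 (L advanced); A->plug->A->R->B->L->C->refl->E->L'->E->R'->F->plug->F
Char 4 ('G'): step: R->1, L=4; G->plug->G->R->B->L->C->refl->E->L'->E->R'->F->plug->F
Char 5 ('C'): step: R->2, L=4; C->plug->C->R->B->L->C->refl->E->L'->E->R'->A->plug->A
Char 6 ('C'): step: R->3, L=4; C->plug->C->R->B->L->C->refl->E->L'->E->R'->A->plug->A
Char 7 ('F'): step: R->4, L=4; F->plug->F->R->E->L->E->refl->C->L'->B->R'->C->plug->C
Char 8 ('E'): step: R->5, L=4; E->plug->E->R->D->L->A->refl->B->L'->H->R'->A->plug->A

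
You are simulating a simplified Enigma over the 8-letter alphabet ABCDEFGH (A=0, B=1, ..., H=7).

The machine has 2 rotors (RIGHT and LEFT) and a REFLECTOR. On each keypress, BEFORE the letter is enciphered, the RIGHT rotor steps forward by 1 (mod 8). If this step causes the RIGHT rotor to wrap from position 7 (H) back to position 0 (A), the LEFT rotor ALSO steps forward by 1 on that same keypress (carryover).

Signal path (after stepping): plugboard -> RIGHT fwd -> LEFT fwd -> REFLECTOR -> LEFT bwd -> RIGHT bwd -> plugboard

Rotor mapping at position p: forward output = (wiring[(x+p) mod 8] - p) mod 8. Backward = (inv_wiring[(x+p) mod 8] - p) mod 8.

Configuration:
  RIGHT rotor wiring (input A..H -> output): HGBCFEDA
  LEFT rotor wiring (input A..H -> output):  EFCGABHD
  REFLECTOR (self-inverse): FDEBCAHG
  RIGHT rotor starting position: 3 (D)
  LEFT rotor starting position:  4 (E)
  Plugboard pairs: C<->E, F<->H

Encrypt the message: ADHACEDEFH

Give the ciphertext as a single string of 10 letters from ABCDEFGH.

Char 1 ('A'): step: R->4, L=4; A->plug->A->R->B->L->F->refl->A->L'->E->R'->D->plug->D
Char 2 ('D'): step: R->5, L=4; D->plug->D->R->C->L->D->refl->B->L'->F->R'->G->plug->G
Char 3 ('H'): step: R->6, L=4; H->plug->F->R->E->L->A->refl->F->L'->B->R'->C->plug->E
Char 4 ('A'): step: R->7, L=4; A->plug->A->R->B->L->F->refl->A->L'->E->R'->H->plug->F
Char 5 ('C'): step: R->0, L->5 (L advanced); C->plug->E->R->F->L->F->refl->A->L'->E->R'->F->plug->H
Char 6 ('E'): step: R->1, L=5; E->plug->C->R->B->L->C->refl->E->L'->A->R'->B->plug->B
Char 7 ('D'): step: R->2, L=5; D->plug->D->R->C->L->G->refl->H->L'->D->R'->C->plug->E
Char 8 ('E'): step: R->3, L=5; E->plug->C->R->B->L->C->refl->E->L'->A->R'->D->plug->D
Char 9 ('F'): step: R->4, L=5; F->plug->H->R->G->L->B->refl->D->L'->H->R'->C->plug->E
Char 10 ('H'): step: R->5, L=5; H->plug->F->R->E->L->A->refl->F->L'->F->R'->G->plug->G

Answer: DGEFHBEDEG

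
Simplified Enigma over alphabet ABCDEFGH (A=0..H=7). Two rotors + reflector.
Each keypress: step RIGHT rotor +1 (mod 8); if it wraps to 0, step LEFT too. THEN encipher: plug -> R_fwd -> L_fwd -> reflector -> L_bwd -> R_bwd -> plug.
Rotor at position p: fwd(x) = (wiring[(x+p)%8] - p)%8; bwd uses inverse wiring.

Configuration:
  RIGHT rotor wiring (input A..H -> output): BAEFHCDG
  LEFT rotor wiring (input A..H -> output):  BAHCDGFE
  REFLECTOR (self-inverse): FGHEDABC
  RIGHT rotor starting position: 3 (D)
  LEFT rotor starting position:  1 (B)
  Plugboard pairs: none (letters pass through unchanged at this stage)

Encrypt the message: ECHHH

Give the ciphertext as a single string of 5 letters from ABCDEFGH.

Char 1 ('E'): step: R->4, L=1; E->plug->E->R->F->L->E->refl->D->L'->G->R'->B->plug->B
Char 2 ('C'): step: R->5, L=1; C->plug->C->R->B->L->G->refl->B->L'->C->R'->H->plug->H
Char 3 ('H'): step: R->6, L=1; H->plug->H->R->E->L->F->refl->A->L'->H->R'->F->plug->F
Char 4 ('H'): step: R->7, L=1; H->plug->H->R->E->L->F->refl->A->L'->H->R'->A->plug->A
Char 5 ('H'): step: R->0, L->2 (L advanced); H->plug->H->R->G->L->H->refl->C->L'->F->R'->D->plug->D

Answer: BHFAD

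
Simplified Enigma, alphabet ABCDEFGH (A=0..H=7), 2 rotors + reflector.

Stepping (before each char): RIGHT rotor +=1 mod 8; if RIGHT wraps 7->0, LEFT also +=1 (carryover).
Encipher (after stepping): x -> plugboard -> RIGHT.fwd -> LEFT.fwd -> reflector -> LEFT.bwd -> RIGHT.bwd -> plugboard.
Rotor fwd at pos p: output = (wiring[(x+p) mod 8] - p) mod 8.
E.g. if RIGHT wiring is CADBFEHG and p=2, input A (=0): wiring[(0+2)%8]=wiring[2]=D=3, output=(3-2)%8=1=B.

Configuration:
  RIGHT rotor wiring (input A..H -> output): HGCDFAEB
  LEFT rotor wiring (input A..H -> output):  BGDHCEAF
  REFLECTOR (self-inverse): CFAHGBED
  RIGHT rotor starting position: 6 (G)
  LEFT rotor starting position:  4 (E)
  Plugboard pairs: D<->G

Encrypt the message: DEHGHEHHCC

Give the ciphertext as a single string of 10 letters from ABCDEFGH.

Char 1 ('D'): step: R->7, L=4; D->plug->G->R->B->L->A->refl->C->L'->F->R'->H->plug->H
Char 2 ('E'): step: R->0, L->5 (L advanced); E->plug->E->R->F->L->G->refl->E->L'->D->R'->D->plug->G
Char 3 ('H'): step: R->1, L=5; H->plug->H->R->G->L->C->refl->A->L'->C->R'->C->plug->C
Char 4 ('G'): step: R->2, L=5; G->plug->D->R->G->L->C->refl->A->L'->C->R'->E->plug->E
Char 5 ('H'): step: R->3, L=5; H->plug->H->R->H->L->F->refl->B->L'->E->R'->F->plug->F
Char 6 ('E'): step: R->4, L=5; E->plug->E->R->D->L->E->refl->G->L'->F->R'->D->plug->G
Char 7 ('H'): step: R->5, L=5; H->plug->H->R->A->L->H->refl->D->L'->B->R'->E->plug->E
Char 8 ('H'): step: R->6, L=5; H->plug->H->R->C->L->A->refl->C->L'->G->R'->A->plug->A
Char 9 ('C'): step: R->7, L=5; C->plug->C->R->H->L->F->refl->B->L'->E->R'->E->plug->E
Char 10 ('C'): step: R->0, L->6 (L advanced); C->plug->C->R->C->L->D->refl->H->L'->B->R'->H->plug->H

Answer: HGCEFGEAEH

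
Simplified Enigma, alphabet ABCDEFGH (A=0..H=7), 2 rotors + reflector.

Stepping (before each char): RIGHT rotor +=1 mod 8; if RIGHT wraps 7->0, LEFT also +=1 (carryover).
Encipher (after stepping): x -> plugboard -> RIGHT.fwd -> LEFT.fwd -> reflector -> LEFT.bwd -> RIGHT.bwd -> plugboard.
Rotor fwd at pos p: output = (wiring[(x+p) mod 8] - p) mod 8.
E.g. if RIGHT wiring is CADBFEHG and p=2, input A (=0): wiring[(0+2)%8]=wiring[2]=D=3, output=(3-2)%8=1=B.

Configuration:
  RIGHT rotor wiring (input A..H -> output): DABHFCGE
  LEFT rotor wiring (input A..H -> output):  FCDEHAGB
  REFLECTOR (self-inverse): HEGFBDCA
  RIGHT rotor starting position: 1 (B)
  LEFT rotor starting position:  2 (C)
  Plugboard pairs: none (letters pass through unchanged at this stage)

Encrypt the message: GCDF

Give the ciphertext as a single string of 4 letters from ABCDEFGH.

Char 1 ('G'): step: R->2, L=2; G->plug->G->R->B->L->C->refl->G->L'->D->R'->C->plug->C
Char 2 ('C'): step: R->3, L=2; C->plug->C->R->H->L->A->refl->H->L'->F->R'->G->plug->G
Char 3 ('D'): step: R->4, L=2; D->plug->D->R->A->L->B->refl->E->L'->E->R'->F->plug->F
Char 4 ('F'): step: R->5, L=2; F->plug->F->R->E->L->E->refl->B->L'->A->R'->H->plug->H

Answer: CGFH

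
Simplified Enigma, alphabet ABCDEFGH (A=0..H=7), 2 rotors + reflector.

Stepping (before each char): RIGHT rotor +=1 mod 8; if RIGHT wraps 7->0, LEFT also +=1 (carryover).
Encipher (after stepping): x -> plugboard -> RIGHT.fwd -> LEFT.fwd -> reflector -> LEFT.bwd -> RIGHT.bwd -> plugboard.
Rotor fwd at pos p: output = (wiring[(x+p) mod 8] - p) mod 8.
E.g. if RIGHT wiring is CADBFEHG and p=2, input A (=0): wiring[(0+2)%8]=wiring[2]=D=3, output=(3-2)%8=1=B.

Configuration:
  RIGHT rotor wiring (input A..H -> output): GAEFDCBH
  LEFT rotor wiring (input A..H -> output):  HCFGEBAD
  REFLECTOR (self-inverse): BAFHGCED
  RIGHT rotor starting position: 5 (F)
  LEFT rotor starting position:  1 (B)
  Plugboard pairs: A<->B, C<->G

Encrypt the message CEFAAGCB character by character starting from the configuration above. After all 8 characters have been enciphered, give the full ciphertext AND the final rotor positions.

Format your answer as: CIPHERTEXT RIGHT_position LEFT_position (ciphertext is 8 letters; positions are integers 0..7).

Char 1 ('C'): step: R->6, L=1; C->plug->G->R->F->L->H->refl->D->L'->D->R'->A->plug->B
Char 2 ('E'): step: R->7, L=1; E->plug->E->R->G->L->C->refl->F->L'->C->R'->H->plug->H
Char 3 ('F'): step: R->0, L->2 (L advanced); F->plug->F->R->C->L->C->refl->F->L'->G->R'->A->plug->B
Char 4 ('A'): step: R->1, L=2; A->plug->B->R->D->L->H->refl->D->L'->A->R'->F->plug->F
Char 5 ('A'): step: R->2, L=2; A->plug->B->R->D->L->H->refl->D->L'->A->R'->D->plug->D
Char 6 ('G'): step: R->3, L=2; G->plug->C->R->H->L->A->refl->B->L'->F->R'->G->plug->C
Char 7 ('C'): step: R->4, L=2; C->plug->G->R->A->L->D->refl->H->L'->D->R'->D->plug->D
Char 8 ('B'): step: R->5, L=2; B->plug->A->R->F->L->B->refl->A->L'->H->R'->F->plug->F
Final: ciphertext=BHBFDCDF, RIGHT=5, LEFT=2

Answer: BHBFDCDF 5 2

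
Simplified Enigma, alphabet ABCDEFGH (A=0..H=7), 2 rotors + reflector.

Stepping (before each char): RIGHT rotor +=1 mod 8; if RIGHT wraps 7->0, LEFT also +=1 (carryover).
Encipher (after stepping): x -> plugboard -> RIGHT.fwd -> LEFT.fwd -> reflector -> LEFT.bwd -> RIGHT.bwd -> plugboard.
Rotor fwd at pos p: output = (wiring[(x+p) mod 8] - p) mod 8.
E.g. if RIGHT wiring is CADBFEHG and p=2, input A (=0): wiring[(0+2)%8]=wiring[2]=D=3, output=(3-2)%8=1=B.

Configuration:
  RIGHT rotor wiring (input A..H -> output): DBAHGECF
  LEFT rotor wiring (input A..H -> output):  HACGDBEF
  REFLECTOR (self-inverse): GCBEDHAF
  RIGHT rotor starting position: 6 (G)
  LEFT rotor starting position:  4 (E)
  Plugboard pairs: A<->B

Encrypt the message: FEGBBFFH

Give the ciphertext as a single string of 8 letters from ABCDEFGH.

Char 1 ('F'): step: R->7, L=4; F->plug->F->R->H->L->C->refl->B->L'->D->R'->H->plug->H
Char 2 ('E'): step: R->0, L->5 (L advanced); E->plug->E->R->G->L->B->refl->C->L'->D->R'->A->plug->B
Char 3 ('G'): step: R->1, L=5; G->plug->G->R->E->L->D->refl->E->L'->A->R'->A->plug->B
Char 4 ('B'): step: R->2, L=5; B->plug->A->R->G->L->B->refl->C->L'->D->R'->F->plug->F
Char 5 ('B'): step: R->3, L=5; B->plug->A->R->E->L->D->refl->E->L'->A->R'->F->plug->F
Char 6 ('F'): step: R->4, L=5; F->plug->F->R->F->L->F->refl->H->L'->B->R'->D->plug->D
Char 7 ('F'): step: R->5, L=5; F->plug->F->R->D->L->C->refl->B->L'->G->R'->D->plug->D
Char 8 ('H'): step: R->6, L=5; H->plug->H->R->G->L->B->refl->C->L'->D->R'->D->plug->D

Answer: HBBFFDDD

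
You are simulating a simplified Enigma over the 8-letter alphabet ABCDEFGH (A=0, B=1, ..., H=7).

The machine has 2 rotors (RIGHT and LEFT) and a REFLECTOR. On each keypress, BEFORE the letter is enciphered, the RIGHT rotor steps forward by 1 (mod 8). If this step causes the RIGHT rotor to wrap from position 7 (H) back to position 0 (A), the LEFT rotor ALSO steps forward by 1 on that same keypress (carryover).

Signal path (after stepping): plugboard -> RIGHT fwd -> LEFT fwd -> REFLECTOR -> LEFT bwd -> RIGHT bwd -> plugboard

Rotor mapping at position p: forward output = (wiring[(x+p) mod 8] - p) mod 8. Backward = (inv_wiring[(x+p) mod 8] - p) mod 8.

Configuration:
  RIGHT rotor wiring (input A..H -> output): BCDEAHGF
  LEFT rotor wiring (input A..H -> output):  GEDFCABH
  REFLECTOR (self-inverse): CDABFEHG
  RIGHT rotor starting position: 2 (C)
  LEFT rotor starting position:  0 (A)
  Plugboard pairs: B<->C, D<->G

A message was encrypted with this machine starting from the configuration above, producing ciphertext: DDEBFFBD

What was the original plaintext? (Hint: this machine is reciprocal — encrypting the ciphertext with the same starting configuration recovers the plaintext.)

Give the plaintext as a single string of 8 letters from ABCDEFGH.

Answer: HHGHBCHC

Derivation:
Char 1 ('D'): step: R->3, L=0; D->plug->G->R->H->L->H->refl->G->L'->A->R'->H->plug->H
Char 2 ('D'): step: R->4, L=0; D->plug->G->R->H->L->H->refl->G->L'->A->R'->H->plug->H
Char 3 ('E'): step: R->5, L=0; E->plug->E->R->F->L->A->refl->C->L'->E->R'->D->plug->G
Char 4 ('B'): step: R->6, L=0; B->plug->C->R->D->L->F->refl->E->L'->B->R'->H->plug->H
Char 5 ('F'): step: R->7, L=0; F->plug->F->R->B->L->E->refl->F->L'->D->R'->C->plug->B
Char 6 ('F'): step: R->0, L->1 (L advanced); F->plug->F->R->H->L->F->refl->E->L'->C->R'->B->plug->C
Char 7 ('B'): step: R->1, L=1; B->plug->C->R->D->L->B->refl->D->L'->A->R'->H->plug->H
Char 8 ('D'): step: R->2, L=1; D->plug->G->R->H->L->F->refl->E->L'->C->R'->B->plug->C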